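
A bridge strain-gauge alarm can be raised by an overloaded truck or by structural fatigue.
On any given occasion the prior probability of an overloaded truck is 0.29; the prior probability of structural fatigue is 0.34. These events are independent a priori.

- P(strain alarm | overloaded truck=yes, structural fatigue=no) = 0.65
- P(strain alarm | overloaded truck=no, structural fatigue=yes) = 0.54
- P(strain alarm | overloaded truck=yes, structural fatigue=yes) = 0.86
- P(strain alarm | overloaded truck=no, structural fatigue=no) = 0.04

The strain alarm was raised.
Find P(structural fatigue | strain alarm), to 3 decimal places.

P(structural fatigue | strain alarm) ≈ 0.600

Enumerate the 4 (overloaded truck, structural fatigue) configurations and weight by the priors:
  P(strain alarm) = 0.04*0.71*0.66 + 0.54*0.71*0.34 + 0.65*0.29*0.66 + 0.86*0.29*0.34
        = 0.018744 + 0.130356 + 0.124410 + 0.084796 = 0.358306
Keeping only the structural fatigue-present terms gives 0.215152, so
  P(structural fatigue | strain alarm) = 0.215152 / 0.358306 ≈ 0.600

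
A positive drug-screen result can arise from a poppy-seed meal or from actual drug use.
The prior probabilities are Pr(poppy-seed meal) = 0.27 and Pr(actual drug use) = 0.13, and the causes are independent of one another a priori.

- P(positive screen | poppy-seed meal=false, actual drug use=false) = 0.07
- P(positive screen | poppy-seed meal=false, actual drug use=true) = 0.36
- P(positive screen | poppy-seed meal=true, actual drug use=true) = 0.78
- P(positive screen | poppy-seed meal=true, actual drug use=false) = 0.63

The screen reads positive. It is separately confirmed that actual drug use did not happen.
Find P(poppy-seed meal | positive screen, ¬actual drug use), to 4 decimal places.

P(poppy-seed meal | positive screen, ¬actual drug use) ≈ 0.7690

Numerator (weight on configurations with poppy-seed meal): 0.63·0.27 = 0.170100
Denominator P(positive screen | ¬actual drug use): 0.07·0.73 + 0.63·0.27 = 0.221200
P(poppy-seed meal | positive screen, ¬actual drug use) = 0.170100/0.221200 ≈ 0.7690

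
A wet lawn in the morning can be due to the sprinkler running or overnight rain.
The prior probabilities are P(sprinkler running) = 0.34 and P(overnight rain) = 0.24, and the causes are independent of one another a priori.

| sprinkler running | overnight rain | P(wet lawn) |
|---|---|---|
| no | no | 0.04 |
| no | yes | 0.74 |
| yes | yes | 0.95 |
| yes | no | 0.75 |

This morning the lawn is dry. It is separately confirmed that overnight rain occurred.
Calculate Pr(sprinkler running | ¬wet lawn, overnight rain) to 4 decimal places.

Pr(sprinkler running | ¬wet lawn, overnight rain) ≈ 0.0901

By total probability over both values of sprinkler running:
  P(¬wet lawn | overnight rain) = 0.26*0.66 + 0.05*0.34
        = 0.171600 + 0.017000 = 0.188600
Keeping only the sprinkler running-present terms gives 0.017000, so
  P(sprinkler running | ¬wet lawn, overnight rain) = 0.017000 / 0.188600 ≈ 0.0901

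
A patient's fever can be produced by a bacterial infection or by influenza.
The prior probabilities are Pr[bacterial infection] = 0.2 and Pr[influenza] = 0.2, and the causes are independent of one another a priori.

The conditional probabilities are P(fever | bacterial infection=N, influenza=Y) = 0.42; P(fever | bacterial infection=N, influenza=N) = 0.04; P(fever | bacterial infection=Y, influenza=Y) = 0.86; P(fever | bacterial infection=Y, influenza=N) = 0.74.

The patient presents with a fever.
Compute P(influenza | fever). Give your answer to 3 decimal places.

P(fever) = 0.04×0.8×0.8 + 0.42×0.8×0.2 + 0.74×0.2×0.8 + 0.86×0.2×0.2 = 0.025600 + 0.067200 + 0.118400 + 0.034400 = 0.245600
Of this, 0.101600 comes from 0.067200 + 0.034400 (the influenza=true cases).
P(influenza | fever) = 0.101600 / 0.245600 ≈ 0.414

P(influenza | fever) ≈ 0.414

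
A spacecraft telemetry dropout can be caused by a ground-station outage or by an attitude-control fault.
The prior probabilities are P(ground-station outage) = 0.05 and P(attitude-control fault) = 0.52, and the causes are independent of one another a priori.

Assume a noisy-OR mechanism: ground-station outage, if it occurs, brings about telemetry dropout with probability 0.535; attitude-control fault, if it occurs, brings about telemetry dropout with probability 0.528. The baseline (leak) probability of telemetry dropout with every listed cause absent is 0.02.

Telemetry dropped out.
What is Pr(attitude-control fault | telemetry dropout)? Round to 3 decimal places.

Under noisy-OR, P(telemetry dropout | causes) = 1 − (1−0.02)·∏(1−qᵢ) over the active causes.
By total probability over the 4 (ground-station outage, attitude-control fault) configurations:
  P(telemetry dropout) = 0.02·0.95·0.48 + 0.53744·0.95·0.52 + 0.5443·0.05·0.48 + 0.78491·0.05·0.52
        = 0.009120 + 0.265495 + 0.013063 + 0.020408 = 0.308086
The terms with attitude-control fault present sum to 0.285903, so
  P(attitude-control fault | telemetry dropout) = 0.285903 / 0.308086 ≈ 0.928

Pr(attitude-control fault | telemetry dropout) ≈ 0.928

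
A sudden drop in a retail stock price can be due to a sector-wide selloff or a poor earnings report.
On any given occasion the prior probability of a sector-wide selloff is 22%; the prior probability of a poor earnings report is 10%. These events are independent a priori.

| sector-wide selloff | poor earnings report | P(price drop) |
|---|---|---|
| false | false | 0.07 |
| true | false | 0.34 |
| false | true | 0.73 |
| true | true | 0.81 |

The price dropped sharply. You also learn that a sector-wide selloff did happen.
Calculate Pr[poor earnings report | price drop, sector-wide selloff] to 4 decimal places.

Numerator (weight on configurations with poor earnings report): 0.81*0.1 = 0.081000
Normalizer over all consistent configurations: 0.34*0.9 + 0.81*0.1 = 0.387000
P(poor earnings report | price drop, sector-wide selloff) = 0.081000/0.387000 ≈ 0.2093

Pr[poor earnings report | price drop, sector-wide selloff] ≈ 0.2093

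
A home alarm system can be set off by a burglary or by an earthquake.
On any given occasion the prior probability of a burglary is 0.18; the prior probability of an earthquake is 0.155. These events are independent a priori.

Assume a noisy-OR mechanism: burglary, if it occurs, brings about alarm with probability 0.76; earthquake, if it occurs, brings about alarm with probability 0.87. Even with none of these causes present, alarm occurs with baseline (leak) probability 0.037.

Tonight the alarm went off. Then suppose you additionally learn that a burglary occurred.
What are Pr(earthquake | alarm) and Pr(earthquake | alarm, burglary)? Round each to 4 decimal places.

Under noisy-OR, P(alarm | causes) = 1 − (1−0.037)·∏(1−qᵢ) over the active causes.
P(alarm) = 0.037*0.82*0.845 + 0.87481*0.82*0.155 + 0.76888*0.18*0.845 + 0.969954*0.18*0.155 = 0.025637 + 0.111188 + 0.116947 + 0.027062 = 0.280834
Restricting to configurations with earthquake present: 0.111188 + 0.027062 = 0.138250.
P(earthquake | alarm) = 0.138250 / 0.280834 ≈ 0.4923

Now condition on the additional information:
P(alarm | burglary) = 0.76888*0.845 + 0.969954*0.155 = 0.649704 + 0.150343 = 0.800047
Of this, 0.150343 comes from 0.969954*0.155 (the earthquake=true cases).
P(earthquake | alarm, burglary) = 0.150343 / 0.800047 ≈ 0.1879
— burglary explains away the evidence for earthquake.

Pr(earthquake | alarm) ≈ 0.4923; Pr(earthquake | alarm, burglary) ≈ 0.1879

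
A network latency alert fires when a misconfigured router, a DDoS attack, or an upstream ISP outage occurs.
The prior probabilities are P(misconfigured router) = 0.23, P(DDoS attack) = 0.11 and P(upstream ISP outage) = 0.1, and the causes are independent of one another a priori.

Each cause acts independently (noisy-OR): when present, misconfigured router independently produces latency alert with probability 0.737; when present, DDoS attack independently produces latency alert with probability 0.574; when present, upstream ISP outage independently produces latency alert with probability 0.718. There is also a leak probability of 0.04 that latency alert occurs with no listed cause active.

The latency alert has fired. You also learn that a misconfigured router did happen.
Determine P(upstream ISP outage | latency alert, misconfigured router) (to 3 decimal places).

Under noisy-OR, P(latency alert | causes) = 1 − (1−0.04)·∏(1−qᵢ) over the active causes.
Weight on upstream ISP outage=true, given the evidence: 0.082663 + 0.010666 = 0.093329
Normalizer over all consistent configurations: 0.74752·0.89·0.9 + 0.928801·0.89·0.1 + 0.892444·0.11·0.9 + 0.969669·0.11·0.1 = 0.780445
P(upstream ISP outage | latency alert, misconfigured router) = 0.093329/0.780445 ≈ 0.120

P(upstream ISP outage | latency alert, misconfigured router) ≈ 0.120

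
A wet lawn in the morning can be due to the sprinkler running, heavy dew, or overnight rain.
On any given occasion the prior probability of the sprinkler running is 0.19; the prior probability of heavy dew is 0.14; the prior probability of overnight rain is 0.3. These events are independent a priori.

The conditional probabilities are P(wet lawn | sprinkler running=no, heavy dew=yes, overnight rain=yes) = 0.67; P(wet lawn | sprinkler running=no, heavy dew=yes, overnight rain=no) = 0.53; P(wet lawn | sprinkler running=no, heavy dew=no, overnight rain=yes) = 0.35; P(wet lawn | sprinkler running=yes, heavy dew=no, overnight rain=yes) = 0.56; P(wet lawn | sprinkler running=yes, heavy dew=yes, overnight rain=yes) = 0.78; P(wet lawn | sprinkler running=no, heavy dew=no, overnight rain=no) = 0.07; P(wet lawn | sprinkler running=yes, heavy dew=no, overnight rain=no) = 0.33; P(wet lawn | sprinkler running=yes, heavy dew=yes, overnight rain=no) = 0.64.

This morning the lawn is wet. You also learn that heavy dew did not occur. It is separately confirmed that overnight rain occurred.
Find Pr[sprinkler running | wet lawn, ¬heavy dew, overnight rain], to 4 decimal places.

Enumerate both values of sprinkler running and weight by the priors:
  P(wet lawn | ¬heavy dew, overnight rain) = 0.35×0.81 + 0.56×0.19
        = 0.283500 + 0.106400 = 0.389900
The terms with sprinkler running present sum to 0.106400, so
  P(sprinkler running | wet lawn, ¬heavy dew, overnight rain) = 0.106400 / 0.389900 ≈ 0.2729

Pr[sprinkler running | wet lawn, ¬heavy dew, overnight rain] ≈ 0.2729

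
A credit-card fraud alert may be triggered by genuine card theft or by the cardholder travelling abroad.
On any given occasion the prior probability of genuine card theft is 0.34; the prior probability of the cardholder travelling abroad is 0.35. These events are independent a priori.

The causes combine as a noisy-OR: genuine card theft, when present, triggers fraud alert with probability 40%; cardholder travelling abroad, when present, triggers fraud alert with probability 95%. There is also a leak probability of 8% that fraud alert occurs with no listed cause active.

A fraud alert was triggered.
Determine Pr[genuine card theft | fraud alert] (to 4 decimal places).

Pr[genuine card theft | fraud alert] ≈ 0.4574

Under noisy-OR, P(fraud alert | causes) = 1 − (1−0.08)·∏(1−qᵢ) over the active causes.
P(fraud alert) = 0.08×0.66×0.65 + 0.954×0.66×0.35 + 0.448×0.34×0.65 + 0.9724×0.34×0.35 = 0.034320 + 0.220374 + 0.099008 + 0.115716 = 0.469418
The genuine card theft-present share is 0.099008 + 0.115716 = 0.214724.
Hence the posterior is 0.214724/0.469418 ≈ 0.4574.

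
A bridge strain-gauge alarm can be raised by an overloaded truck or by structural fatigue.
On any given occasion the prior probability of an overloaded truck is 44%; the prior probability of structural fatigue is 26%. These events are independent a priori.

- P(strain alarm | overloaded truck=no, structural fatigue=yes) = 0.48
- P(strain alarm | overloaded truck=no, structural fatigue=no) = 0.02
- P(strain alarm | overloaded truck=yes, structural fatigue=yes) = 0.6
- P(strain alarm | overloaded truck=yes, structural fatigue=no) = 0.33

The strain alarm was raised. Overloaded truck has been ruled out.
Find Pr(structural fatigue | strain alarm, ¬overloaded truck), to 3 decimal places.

P(strain alarm | ¬overloaded truck) = 0.02*0.74 + 0.48*0.26 = 0.014800 + 0.124800 = 0.139600
Of this, 0.124800 comes from 0.48*0.26 (the structural fatigue=true cases).
So P(structural fatigue | strain alarm, ¬overloaded truck) = 0.124800/0.139600 ≈ 0.894.

Pr(structural fatigue | strain alarm, ¬overloaded truck) ≈ 0.894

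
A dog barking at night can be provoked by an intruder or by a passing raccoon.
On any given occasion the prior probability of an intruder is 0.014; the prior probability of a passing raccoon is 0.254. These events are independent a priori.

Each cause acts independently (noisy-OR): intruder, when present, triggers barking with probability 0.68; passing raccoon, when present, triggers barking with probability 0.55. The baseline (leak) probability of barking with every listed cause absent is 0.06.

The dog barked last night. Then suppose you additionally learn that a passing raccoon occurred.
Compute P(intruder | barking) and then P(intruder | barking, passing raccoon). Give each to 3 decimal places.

Under noisy-OR, P(barking | causes) = 1 − (1−0.06)·∏(1−qᵢ) over the active causes.
Weight on intruder=true, given the evidence: 0.007302 + 0.003075 = 0.010377
The normalizing constant is 0.06·0.986·0.746 + 0.577·0.986·0.254 + 0.6992·0.014·0.746 + 0.86464·0.014·0.254 = 0.199016
Posterior = 0.010377 / 0.199016 ≈ 0.052

Now also conditioning on passing raccoon=true:
Enumerate both values of intruder and weight by the priors:
  P(barking | passing raccoon) = 0.577×0.986 + 0.86464×0.014
        = 0.568922 + 0.012105 = 0.581027
Keeping only the intruder-present terms gives 0.012105, so
  P(intruder | barking, passing raccoon) = 0.012105 / 0.581027 ≈ 0.021

P(intruder | barking) ≈ 0.052; P(intruder | barking, passing raccoon) ≈ 0.021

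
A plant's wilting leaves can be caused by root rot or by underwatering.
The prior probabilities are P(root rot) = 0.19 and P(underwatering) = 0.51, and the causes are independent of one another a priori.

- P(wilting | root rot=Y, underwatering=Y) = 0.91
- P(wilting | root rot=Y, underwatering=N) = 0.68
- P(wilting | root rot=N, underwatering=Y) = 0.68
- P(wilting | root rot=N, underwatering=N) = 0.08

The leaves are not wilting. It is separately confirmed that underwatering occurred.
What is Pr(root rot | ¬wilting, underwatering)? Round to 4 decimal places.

Numerator (weight on configurations with root rot): 0.09×0.19 = 0.017100
Normalizer over all consistent configurations: 0.32×0.81 + 0.09×0.19 = 0.276300
P(root rot | ¬wilting, underwatering) = 0.017100/0.276300 ≈ 0.0619

Pr(root rot | ¬wilting, underwatering) ≈ 0.0619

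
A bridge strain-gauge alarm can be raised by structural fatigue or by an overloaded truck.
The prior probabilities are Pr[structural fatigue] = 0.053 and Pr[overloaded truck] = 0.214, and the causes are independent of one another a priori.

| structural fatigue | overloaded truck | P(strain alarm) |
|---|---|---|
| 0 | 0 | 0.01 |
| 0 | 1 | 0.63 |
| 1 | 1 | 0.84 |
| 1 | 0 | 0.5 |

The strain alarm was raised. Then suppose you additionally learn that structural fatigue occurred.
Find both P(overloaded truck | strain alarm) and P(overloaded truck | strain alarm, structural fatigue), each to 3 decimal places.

P(overloaded truck | strain alarm) ≈ 0.829; P(overloaded truck | strain alarm, structural fatigue) ≈ 0.314

P(strain alarm) = 0.01×0.947×0.786 + 0.63×0.947×0.214 + 0.5×0.053×0.786 + 0.84×0.053×0.214 = 0.007443 + 0.127675 + 0.020829 + 0.009527 = 0.165474
Restricting to configurations with overloaded truck present: 0.127675 + 0.009527 = 0.137202.
P(overloaded truck | strain alarm) = 0.137202 / 0.165474 ≈ 0.829

Now condition on the additional information:
P(strain alarm | structural fatigue) = 0.5×0.786 + 0.84×0.214 = 0.393000 + 0.179760 = 0.572760
The overloaded truck-present share is 0.84×0.214 = 0.179760.
So P(overloaded truck | strain alarm, structural fatigue) = 0.179760/0.572760 ≈ 0.314.
The drop from 0.829 to 0.314 is the explaining-away (discounting) effect.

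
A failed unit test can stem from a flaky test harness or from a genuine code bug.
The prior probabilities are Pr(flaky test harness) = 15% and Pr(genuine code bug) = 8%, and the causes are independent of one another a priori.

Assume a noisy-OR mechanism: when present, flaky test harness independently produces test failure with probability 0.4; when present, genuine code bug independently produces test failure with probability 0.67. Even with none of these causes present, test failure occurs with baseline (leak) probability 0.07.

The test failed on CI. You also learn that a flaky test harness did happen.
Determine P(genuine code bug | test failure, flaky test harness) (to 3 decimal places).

P(genuine code bug | test failure, flaky test harness) ≈ 0.138

Under noisy-OR, P(test failure | causes) = 1 − (1−0.07)·∏(1−qᵢ) over the active causes.
P(test failure | flaky test harness) = 0.442·0.92 + 0.81586·0.08 = 0.406640 + 0.065269 = 0.471909
Restricting to configurations with genuine code bug present: 0.81586·0.08 = 0.065269.
P(genuine code bug | test failure, flaky test harness) = 0.065269 / 0.471909 ≈ 0.138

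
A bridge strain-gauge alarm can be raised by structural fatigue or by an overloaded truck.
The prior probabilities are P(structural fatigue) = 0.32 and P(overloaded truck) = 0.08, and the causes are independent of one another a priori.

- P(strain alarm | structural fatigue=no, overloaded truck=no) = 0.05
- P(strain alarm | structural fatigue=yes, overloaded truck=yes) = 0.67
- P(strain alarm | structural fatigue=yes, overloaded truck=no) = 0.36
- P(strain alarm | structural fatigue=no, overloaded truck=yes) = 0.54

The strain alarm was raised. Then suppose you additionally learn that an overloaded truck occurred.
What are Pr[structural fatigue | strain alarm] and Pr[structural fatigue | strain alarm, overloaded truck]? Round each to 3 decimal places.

Pr[structural fatigue | strain alarm] ≈ 0.670; Pr[structural fatigue | strain alarm, overloaded truck] ≈ 0.369

P(strain alarm) = 0.05·0.68·0.92 + 0.54·0.68·0.08 + 0.36·0.32·0.92 + 0.67·0.32·0.08 = 0.031280 + 0.029376 + 0.105984 + 0.017152 = 0.183792
Of this, 0.123136 comes from 0.105984 + 0.017152 (the structural fatigue=true cases).
Hence the posterior is 0.123136/0.183792 ≈ 0.670.

Now also conditioning on overloaded truck=true:
P(strain alarm | overloaded truck) = 0.54·0.68 + 0.67·0.32 = 0.367200 + 0.214400 = 0.581600
Restricting to configurations with structural fatigue present: 0.67·0.32 = 0.214400.
Hence the posterior is 0.214400/0.581600 ≈ 0.369.
This is intercausal reasoning (explaining away): once overloaded truck accounts for the strain alarm, structural fatigue becomes less likely.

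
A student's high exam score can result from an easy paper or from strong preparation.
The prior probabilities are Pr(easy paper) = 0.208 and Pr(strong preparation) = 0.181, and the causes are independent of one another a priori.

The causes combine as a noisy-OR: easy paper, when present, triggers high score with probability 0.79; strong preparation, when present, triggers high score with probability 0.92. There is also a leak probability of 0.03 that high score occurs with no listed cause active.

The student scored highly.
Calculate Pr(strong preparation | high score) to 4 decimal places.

Pr(strong preparation | high score) ≈ 0.5218

Under noisy-OR, P(high score | causes) = 1 − (1−0.03)·∏(1−qᵢ) over the active causes.
Numerator (weight on configurations with strong preparation): 0.132228 + 0.037034 = 0.169262
Denominator P(high score): 0.03×0.792×0.819 + 0.9224×0.792×0.181 + 0.7963×0.208×0.819 + 0.983704×0.208×0.181 = 0.324372
Posterior = 0.169262 / 0.324372 ≈ 0.5218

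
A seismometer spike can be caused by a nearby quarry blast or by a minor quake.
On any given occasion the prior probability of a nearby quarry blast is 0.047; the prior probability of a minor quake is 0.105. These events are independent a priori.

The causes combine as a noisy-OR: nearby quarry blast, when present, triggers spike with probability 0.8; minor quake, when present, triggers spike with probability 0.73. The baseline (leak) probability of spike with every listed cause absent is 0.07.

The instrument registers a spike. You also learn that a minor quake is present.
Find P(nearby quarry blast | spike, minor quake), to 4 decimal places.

Under noisy-OR, P(spike | causes) = 1 − (1−0.07)·∏(1−qᵢ) over the active causes.
Sum P(spike|·) weighted by the priors over both values of nearby quarry blast:
  P(spike | minor quake) = 0.7489·0.953 + 0.94978·0.047
        = 0.713702 + 0.044640 = 0.758342
Configurations with nearby quarry blast contribute 0.044640, so
  P(nearby quarry blast | spike, minor quake) = 0.044640 / 0.758342 ≈ 0.0589

P(nearby quarry blast | spike, minor quake) ≈ 0.0589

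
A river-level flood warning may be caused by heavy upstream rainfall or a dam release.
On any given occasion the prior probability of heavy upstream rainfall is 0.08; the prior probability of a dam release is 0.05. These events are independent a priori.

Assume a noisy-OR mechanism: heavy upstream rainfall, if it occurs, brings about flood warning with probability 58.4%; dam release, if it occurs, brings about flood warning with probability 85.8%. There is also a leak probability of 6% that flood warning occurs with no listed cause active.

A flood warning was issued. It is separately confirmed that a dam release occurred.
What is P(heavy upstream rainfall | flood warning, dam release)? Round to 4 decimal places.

P(heavy upstream rainfall | flood warning, dam release) ≈ 0.0866

Under noisy-OR, P(flood warning | causes) = 1 − (1−0.06)·∏(1−qᵢ) over the active causes.
Sum P(flood warning|·) weighted by the priors over both values of heavy upstream rainfall:
  P(flood warning | dam release) = 0.86652·0.92 + 0.944472·0.08
        = 0.797198 + 0.075558 = 0.872756
The terms with heavy upstream rainfall present sum to 0.075558, so
  P(heavy upstream rainfall | flood warning, dam release) = 0.075558 / 0.872756 ≈ 0.0866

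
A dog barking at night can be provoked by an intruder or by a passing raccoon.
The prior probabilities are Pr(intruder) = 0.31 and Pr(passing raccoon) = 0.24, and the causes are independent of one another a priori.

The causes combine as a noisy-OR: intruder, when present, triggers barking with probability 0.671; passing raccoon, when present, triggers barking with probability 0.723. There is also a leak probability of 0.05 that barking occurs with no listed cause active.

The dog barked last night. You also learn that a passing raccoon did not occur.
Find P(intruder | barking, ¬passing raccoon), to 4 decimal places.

P(intruder | barking, ¬passing raccoon) ≈ 0.8607

Under noisy-OR, P(barking | causes) = 1 − (1−0.05)·∏(1−qᵢ) over the active causes.
For the numerator, keep only intruder=true terms: 0.68745·0.31 = 0.213110
Denominator P(barking | ¬passing raccoon): 0.05·0.69 + 0.68745·0.31 = 0.247610
Posterior = 0.213110 / 0.247610 ≈ 0.8607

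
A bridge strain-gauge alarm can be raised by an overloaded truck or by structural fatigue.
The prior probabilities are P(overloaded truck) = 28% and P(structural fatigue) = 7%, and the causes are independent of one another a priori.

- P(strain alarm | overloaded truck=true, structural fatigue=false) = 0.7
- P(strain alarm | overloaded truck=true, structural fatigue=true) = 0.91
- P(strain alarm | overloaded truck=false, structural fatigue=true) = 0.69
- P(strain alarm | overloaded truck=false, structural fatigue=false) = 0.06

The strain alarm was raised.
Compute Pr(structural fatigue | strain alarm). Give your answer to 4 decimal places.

Pr(structural fatigue | strain alarm) ≈ 0.1913

For the numerator, keep only structural fatigue=true terms: 0.034776 + 0.017836 = 0.052612
Denominator P(strain alarm): 0.06*0.72*0.93 + 0.69*0.72*0.07 + 0.7*0.28*0.93 + 0.91*0.28*0.07 = 0.275068
P(structural fatigue | strain alarm) = 0.052612/0.275068 ≈ 0.1913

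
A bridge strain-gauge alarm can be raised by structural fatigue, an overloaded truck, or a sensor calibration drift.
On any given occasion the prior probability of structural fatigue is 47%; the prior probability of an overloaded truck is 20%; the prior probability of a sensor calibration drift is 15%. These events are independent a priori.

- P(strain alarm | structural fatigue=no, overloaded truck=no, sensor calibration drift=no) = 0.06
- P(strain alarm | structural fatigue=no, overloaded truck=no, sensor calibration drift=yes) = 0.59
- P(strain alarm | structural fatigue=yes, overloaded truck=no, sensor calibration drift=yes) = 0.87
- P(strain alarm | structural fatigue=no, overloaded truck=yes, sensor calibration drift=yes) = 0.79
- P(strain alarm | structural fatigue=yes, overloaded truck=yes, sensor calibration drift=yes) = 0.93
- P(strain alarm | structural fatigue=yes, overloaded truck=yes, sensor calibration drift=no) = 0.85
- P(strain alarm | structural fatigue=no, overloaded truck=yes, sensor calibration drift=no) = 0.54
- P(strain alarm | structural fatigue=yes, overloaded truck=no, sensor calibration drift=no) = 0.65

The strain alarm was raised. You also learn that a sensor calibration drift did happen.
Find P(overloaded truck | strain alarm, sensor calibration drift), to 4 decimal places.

Numerator (weight on configurations with overloaded truck): 0.083740 + 0.087420 = 0.171160
Denominator P(strain alarm | sensor calibration drift): 0.59×0.53×0.8 + 0.79×0.53×0.2 + 0.87×0.47×0.8 + 0.93×0.47×0.2 = 0.748440
P(overloaded truck | strain alarm, sensor calibration drift) = 0.171160/0.748440 ≈ 0.2287

P(overloaded truck | strain alarm, sensor calibration drift) ≈ 0.2287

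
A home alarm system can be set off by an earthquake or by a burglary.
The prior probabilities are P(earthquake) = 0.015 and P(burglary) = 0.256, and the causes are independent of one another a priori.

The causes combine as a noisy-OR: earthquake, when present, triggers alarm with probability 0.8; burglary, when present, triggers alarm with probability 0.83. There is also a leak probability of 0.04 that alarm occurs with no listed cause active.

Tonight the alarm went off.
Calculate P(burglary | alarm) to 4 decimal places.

Under noisy-OR, P(alarm | causes) = 1 − (1−0.04)·∏(1−qᵢ) over the active causes.
P(alarm) = 0.04·0.985·0.744 + 0.8368·0.985·0.256 + 0.808·0.015·0.744 + 0.96736·0.015·0.256 = 0.029314 + 0.211007 + 0.009017 + 0.003715 = 0.253053
Restricting to configurations with burglary present: 0.211007 + 0.003715 = 0.214722.
So P(burglary | alarm) = 0.214722/0.253053 ≈ 0.8485.

P(burglary | alarm) ≈ 0.8485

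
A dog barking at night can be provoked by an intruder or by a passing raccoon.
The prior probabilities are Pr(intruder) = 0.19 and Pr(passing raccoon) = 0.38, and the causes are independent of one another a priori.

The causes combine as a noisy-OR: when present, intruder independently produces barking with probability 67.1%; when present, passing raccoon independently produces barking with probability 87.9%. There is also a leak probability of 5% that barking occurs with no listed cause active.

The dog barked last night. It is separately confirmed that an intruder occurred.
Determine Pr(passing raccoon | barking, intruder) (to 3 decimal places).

Under noisy-OR, P(barking | causes) = 1 − (1−0.05)·∏(1−qᵢ) over the active causes.
Weight on passing raccoon=true, given the evidence: 0.962181*0.38 = 0.365629
Denominator P(barking | intruder): 0.68745*0.62 + 0.962181*0.38 = 0.791848
Posterior = 0.365629 / 0.791848 ≈ 0.462

Pr(passing raccoon | barking, intruder) ≈ 0.462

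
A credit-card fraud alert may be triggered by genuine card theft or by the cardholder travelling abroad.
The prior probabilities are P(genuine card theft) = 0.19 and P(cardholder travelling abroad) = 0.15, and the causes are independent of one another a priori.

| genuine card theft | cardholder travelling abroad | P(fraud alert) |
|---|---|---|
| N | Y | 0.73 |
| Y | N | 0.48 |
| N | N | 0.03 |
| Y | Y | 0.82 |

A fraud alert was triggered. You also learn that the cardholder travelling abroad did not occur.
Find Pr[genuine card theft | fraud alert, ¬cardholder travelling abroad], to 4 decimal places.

P(fraud alert | ¬cardholder travelling abroad) = 0.03·0.81 + 0.48·0.19 = 0.024300 + 0.091200 = 0.115500
Of this, 0.091200 comes from 0.48·0.19 (the genuine card theft=true cases).
P(genuine card theft | fraud alert, ¬cardholder travelling abroad) = 0.091200 / 0.115500 ≈ 0.7896

Pr[genuine card theft | fraud alert, ¬cardholder travelling abroad] ≈ 0.7896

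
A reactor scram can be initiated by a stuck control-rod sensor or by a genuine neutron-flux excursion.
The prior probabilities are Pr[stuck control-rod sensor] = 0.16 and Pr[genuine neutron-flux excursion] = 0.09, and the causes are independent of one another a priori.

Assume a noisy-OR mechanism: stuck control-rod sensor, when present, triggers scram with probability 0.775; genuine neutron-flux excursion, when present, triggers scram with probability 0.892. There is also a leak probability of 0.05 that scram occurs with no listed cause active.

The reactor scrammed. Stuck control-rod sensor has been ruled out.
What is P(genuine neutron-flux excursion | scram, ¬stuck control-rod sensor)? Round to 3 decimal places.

P(genuine neutron-flux excursion | scram, ¬stuck control-rod sensor) ≈ 0.640

Under noisy-OR, P(scram | causes) = 1 − (1−0.05)·∏(1−qᵢ) over the active causes.
Sum P(scram|·) weighted by the priors over both values of genuine neutron-flux excursion:
  P(scram | ¬stuck control-rod sensor) = 0.05*0.91 + 0.8974*0.09
        = 0.045500 + 0.080766 = 0.126266
Configurations with genuine neutron-flux excursion contribute 0.080766, so
  P(genuine neutron-flux excursion | scram, ¬stuck control-rod sensor) = 0.080766 / 0.126266 ≈ 0.640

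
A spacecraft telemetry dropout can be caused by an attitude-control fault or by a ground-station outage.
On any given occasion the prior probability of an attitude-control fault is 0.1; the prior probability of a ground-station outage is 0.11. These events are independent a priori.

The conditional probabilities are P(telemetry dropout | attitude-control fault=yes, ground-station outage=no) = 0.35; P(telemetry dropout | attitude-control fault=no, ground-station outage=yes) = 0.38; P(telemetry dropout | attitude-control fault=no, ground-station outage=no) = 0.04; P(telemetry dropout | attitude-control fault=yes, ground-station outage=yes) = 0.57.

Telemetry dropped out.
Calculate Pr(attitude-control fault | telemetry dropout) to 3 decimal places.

Pr(attitude-control fault | telemetry dropout) ≈ 0.349

Numerator (weight on configurations with attitude-control fault): 0.031150 + 0.006270 = 0.037420
The normalizing constant is 0.04*0.9*0.89 + 0.38*0.9*0.11 + 0.35*0.1*0.89 + 0.57*0.1*0.11 = 0.107080
Posterior = 0.037420 / 0.107080 ≈ 0.349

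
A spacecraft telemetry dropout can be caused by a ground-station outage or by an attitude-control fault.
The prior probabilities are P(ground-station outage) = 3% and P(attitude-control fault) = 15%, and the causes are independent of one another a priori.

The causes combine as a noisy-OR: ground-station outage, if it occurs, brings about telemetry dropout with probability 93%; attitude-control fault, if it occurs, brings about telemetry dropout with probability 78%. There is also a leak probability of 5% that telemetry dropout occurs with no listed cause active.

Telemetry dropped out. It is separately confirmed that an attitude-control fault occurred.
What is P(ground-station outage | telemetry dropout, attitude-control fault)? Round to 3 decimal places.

Under noisy-OR, P(telemetry dropout | causes) = 1 − (1−0.05)·∏(1−qᵢ) over the active causes.
Weight on ground-station outage=true, given the evidence: 0.98537*0.03 = 0.029561
The normalizing constant is 0.791*0.97 + 0.98537*0.03 = 0.796831
Posterior = 0.029561 / 0.796831 ≈ 0.037

P(ground-station outage | telemetry dropout, attitude-control fault) ≈ 0.037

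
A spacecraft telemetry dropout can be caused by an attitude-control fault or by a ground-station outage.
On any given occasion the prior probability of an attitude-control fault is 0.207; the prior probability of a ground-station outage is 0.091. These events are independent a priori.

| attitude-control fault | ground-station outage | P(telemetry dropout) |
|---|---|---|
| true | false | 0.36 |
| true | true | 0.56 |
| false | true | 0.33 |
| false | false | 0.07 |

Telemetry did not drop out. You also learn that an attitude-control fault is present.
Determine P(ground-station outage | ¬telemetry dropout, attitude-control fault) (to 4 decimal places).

P(ground-station outage | ¬telemetry dropout, attitude-control fault) ≈ 0.0644

P(¬telemetry dropout | attitude-control fault) = 0.64×0.909 + 0.44×0.091 = 0.581760 + 0.040040 = 0.621800
The ground-station outage-present share is 0.44×0.091 = 0.040040.
So P(ground-station outage | ¬telemetry dropout, attitude-control fault) = 0.040040/0.621800 ≈ 0.0644.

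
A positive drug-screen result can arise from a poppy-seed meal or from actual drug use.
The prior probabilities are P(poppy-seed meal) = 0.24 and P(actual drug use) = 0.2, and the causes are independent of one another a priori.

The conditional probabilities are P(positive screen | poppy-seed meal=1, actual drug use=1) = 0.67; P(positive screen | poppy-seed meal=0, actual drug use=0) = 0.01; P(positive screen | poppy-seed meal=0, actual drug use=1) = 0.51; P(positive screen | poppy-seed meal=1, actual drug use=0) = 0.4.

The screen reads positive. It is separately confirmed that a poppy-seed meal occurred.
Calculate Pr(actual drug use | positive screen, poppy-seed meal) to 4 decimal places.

Numerator (weight on configurations with actual drug use): 0.67·0.2 = 0.134000
Denominator P(positive screen | poppy-seed meal): 0.4·0.8 + 0.67·0.2 = 0.454000
Posterior = 0.134000 / 0.454000 ≈ 0.2952

Pr(actual drug use | positive screen, poppy-seed meal) ≈ 0.2952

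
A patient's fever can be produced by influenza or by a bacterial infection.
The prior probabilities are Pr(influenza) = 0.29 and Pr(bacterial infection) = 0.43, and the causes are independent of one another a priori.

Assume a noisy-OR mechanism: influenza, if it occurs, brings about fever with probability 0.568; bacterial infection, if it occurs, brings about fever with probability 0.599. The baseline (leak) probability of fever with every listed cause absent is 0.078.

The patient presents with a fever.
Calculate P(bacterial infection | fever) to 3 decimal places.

Under noisy-OR, P(fever | causes) = 1 − (1−0.078)·∏(1−qᵢ) over the active causes.
By total probability over the 4 (influenza, bacterial infection) configurations:
  P(fever) = 0.078*0.71*0.57 + 0.630278*0.71*0.43 + 0.601696*0.29*0.57 + 0.84028*0.29*0.43
        = 0.031567 + 0.192424 + 0.099460 + 0.104783 = 0.428234
Keeping only the bacterial infection-present terms gives 0.297207, so
  P(bacterial infection | fever) = 0.297207 / 0.428234 ≈ 0.694

P(bacterial infection | fever) ≈ 0.694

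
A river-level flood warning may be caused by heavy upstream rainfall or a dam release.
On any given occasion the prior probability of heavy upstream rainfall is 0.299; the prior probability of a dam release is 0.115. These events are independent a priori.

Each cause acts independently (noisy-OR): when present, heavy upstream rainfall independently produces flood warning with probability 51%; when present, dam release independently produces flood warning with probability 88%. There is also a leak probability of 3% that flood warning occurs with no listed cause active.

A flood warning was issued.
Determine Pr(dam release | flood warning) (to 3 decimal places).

Pr(dam release | flood warning) ≈ 0.397

Under noisy-OR, P(flood warning | causes) = 1 − (1−0.03)·∏(1−qᵢ) over the active causes.
P(flood warning) = 0.03*0.701*0.885 + 0.8836*0.701*0.115 + 0.5247*0.299*0.885 + 0.942964*0.299*0.115 = 0.018612 + 0.071231 + 0.138843 + 0.032424 = 0.261110
The dam release-present share is 0.071231 + 0.032424 = 0.103655.
Hence the posterior is 0.103655/0.261110 ≈ 0.397.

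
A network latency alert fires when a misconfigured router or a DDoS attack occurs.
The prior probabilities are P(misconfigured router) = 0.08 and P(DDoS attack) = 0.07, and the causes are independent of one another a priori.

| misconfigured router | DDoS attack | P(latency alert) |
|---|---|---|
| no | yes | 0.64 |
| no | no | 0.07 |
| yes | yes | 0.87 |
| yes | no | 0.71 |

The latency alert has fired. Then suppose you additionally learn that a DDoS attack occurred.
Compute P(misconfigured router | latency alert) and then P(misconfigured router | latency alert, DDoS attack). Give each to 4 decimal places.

By total probability over the 4 (misconfigured router, DDoS attack) configurations:
  P(latency alert) = 0.07·0.92·0.93 + 0.64·0.92·0.07 + 0.71·0.08·0.93 + 0.87·0.08·0.07
        = 0.059892 + 0.041216 + 0.052824 + 0.004872 = 0.158804
The terms with misconfigured router present sum to 0.057696, so
  P(misconfigured router | latency alert) = 0.057696 / 0.158804 ≈ 0.3633

With the extra evidence:
Numerator (weight on configurations with misconfigured router): 0.87·0.08 = 0.069600
The normalizing constant is 0.64·0.92 + 0.87·0.08 = 0.658400
P(misconfigured router | latency alert, DDoS attack) = 0.069600/0.658400 ≈ 0.1057
The drop from 0.3633 to 0.1057 is the explaining-away (discounting) effect.

P(misconfigured router | latency alert) ≈ 0.3633; P(misconfigured router | latency alert, DDoS attack) ≈ 0.1057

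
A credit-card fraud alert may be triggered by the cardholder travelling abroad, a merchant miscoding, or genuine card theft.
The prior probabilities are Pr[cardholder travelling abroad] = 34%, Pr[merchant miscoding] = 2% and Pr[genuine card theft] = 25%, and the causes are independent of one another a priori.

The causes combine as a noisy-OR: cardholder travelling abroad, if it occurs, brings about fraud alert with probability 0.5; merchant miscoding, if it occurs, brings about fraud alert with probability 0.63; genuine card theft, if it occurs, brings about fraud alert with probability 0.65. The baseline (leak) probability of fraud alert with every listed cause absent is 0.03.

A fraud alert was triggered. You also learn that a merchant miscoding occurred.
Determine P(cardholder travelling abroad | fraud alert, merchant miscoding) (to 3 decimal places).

Under noisy-OR, P(fraud alert | causes) = 1 − (1−0.03)·∏(1−qᵢ) over the active causes.
P(fraud alert | merchant miscoding) = 0.6411×0.66×0.75 + 0.874385×0.66×0.25 + 0.82055×0.34×0.75 + 0.937192×0.34×0.25 = 0.317345 + 0.144274 + 0.209240 + 0.079661 = 0.750520
The cardholder travelling abroad-present share is 0.209240 + 0.079661 = 0.288901.
So P(cardholder travelling abroad | fraud alert, merchant miscoding) = 0.288901/0.750520 ≈ 0.385.

P(cardholder travelling abroad | fraud alert, merchant miscoding) ≈ 0.385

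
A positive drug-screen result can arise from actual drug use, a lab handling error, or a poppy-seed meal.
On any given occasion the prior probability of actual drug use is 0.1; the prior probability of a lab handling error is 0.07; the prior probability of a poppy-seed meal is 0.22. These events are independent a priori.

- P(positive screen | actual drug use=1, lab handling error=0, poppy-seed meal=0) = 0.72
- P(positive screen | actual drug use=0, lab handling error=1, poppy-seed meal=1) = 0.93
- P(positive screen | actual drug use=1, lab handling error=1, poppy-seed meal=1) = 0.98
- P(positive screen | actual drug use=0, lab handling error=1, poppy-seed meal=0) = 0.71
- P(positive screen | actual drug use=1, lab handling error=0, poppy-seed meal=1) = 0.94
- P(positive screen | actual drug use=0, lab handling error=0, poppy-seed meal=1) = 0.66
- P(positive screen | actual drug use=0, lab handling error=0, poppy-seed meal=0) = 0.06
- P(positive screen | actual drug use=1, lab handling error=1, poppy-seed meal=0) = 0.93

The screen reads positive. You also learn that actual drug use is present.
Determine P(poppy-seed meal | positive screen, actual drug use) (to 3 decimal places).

P(positive screen | actual drug use) = 0.72*0.93*0.78 + 0.94*0.93*0.22 + 0.93*0.07*0.78 + 0.98*0.07*0.22 = 0.522288 + 0.192324 + 0.050778 + 0.015092 = 0.780482
Restricting to configurations with poppy-seed meal present: 0.192324 + 0.015092 = 0.207416.
So P(poppy-seed meal | positive screen, actual drug use) = 0.207416/0.780482 ≈ 0.266.

P(poppy-seed meal | positive screen, actual drug use) ≈ 0.266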